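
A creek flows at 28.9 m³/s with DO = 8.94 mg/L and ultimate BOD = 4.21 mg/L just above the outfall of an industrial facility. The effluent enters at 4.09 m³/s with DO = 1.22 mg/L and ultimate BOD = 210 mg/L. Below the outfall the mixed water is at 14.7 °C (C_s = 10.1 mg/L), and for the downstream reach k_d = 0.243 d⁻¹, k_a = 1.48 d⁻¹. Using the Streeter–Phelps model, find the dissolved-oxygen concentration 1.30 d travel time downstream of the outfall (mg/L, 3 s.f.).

DO ≈ 6.39 mg/L

Mixed DO = (28.9×8.94 + 4.09×1.22)/(28.9+4.09) = 263.4/32.99 = 7.983 mg/L.
Mixed L₀ = (28.9×4.21 + 4.09×210)/(32.99) = 980.6/32.99 = 29.72 mg/L.
Initial deficit D₀ = C_s − DO₀ = 10.1 − 7.983 = 2.117 mg/L.
D(1.30) = [0.243×29.72/(1.48−0.243)](e^(−0.243×1.30) − e^(−1.48×1.30)) + 2.117 e^(−1.48×1.30)
= 5.839 × (0.7291 − 0.1460) + 2.117 × 0.1460 = 3.714 mg/L.
DO = 10.1 − 3.714 = 6.386 mg/L.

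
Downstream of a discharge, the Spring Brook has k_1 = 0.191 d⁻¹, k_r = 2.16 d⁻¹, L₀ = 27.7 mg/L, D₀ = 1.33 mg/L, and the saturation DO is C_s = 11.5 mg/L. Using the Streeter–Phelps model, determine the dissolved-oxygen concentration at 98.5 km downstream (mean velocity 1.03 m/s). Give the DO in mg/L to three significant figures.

DO ≈ 9.45 mg/L

Travel time t = x/v = 98.5 km / (1.03 m/s) = 98500 m / 1.03 m/s = 95630 s = 1.107 d.
k_1 L₀/(k_r−k_1) = 0.191×27.7/(2.16−0.191) = 5.291/1.969 = 2.687 mg/L.
e^(−k_1 t) = e^(−0.191×1.107) = 0.8094; e^(−k_r t) = e^(−2.16×1.107) = 0.09156.
D = 2.687 × (0.8094 − 0.09156) + 1.33 × 0.09156 = 1.929 + 0.1218 = 2.051 mg/L.
DO = C_s − D = 11.5 − 2.051 = 9.449 mg/L.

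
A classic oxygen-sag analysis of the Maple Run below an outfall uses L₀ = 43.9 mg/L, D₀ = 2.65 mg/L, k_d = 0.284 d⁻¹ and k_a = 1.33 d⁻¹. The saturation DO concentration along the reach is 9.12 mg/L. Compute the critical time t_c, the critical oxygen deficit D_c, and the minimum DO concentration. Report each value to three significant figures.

t_c = [1/(k_a−k_d)] ln[(k_a/k_d)(1 − D₀(k_a−k_d)/(k_d L₀))]
= [1/(1.33−0.284)] ln[(1.33/0.284)(1 − 2.65×1.046/(0.284×43.9))]
= (1/1.046) ln[4.683 × 0.7777] = 0.9560 × ln(3.642) = 0.9560 × 1.293 = 1.236 d.
L(t_c) = L₀ e^(−k_d t_c) = 43.9 × 0.7040 = 30.91 mg/L, and at the critical point k_a D_c = k_d L, so D_c = (0.284/1.33) × 30.91 = 6.600 mg/L.
Minimum DO = C_s − D_c = 9.12 − 6.600 = 2.520 mg/L.

t_c ≈ 1.24 d; D_c ≈ 6.60 mg/L; min DO ≈ 2.52 mg/L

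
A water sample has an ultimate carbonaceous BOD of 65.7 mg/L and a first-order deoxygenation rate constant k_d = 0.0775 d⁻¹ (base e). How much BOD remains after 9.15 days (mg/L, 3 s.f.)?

L ≈ 32.3 mg/L

L_t = L₀ e^(−k_d t) = 65.7 × e^(−0.0775×9.15) = 65.7 × 0.4921 = 32.33 mg/L.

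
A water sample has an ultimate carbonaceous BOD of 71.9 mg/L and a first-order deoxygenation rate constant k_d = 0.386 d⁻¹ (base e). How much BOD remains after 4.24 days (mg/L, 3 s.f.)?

L ≈ 14.0 mg/L

L_t = L₀ e^(−k_d t) = 71.9 × e^(−0.386×4.24) = 71.9 × 0.1946 = 13.99 mg/L.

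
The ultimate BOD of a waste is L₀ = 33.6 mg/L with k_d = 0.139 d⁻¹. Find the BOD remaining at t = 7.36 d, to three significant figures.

L ≈ 12.1 mg/L

L_t = L₀ e^(−k_d t) = 33.6 × e^(−0.139×7.36) = 33.6 × 0.3595 = 12.08 mg/L.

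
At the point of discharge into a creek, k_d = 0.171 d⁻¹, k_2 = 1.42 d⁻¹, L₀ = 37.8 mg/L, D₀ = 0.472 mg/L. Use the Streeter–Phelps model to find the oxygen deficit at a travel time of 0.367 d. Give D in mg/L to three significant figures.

D ≈ 2.07 mg/L

k_d L₀/(k_2−k_d) = 0.171×37.8/(1.42−0.171) = 6.464/1.249 = 5.175 mg/L.
e^(−k_d t) = e^(−0.171×0.3670) = 0.9392; e^(−k_2 t) = e^(−1.42×0.3670) = 0.5938.
D = 5.175 × (0.9392 − 0.5938) + 0.472 × 0.5938 = 1.787 + 0.2803 = 2.067 mg/L.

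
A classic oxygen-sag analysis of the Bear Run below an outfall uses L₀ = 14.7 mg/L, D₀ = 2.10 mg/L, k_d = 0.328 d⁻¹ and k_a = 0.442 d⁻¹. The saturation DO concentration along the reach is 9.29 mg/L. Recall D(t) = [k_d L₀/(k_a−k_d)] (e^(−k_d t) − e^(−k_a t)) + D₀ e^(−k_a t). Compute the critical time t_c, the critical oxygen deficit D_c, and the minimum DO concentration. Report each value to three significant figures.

t_c ≈ 2.17 d; D_c ≈ 5.35 mg/L; min DO ≈ 3.94 mg/L

With k_a/k_d = 1.348 and 1 − D₀(k_a−k_d)/(k_d L₀) = 0.9503,
t_c = ln(1.348 × 0.9503) / (0.442 − 0.328) = ln(1.281) / 0.1140 = 0.2474/0.1140 = 2.170 d.
D_c = (k_d/k_a) L₀ e^(−k_d t_c) = (0.328/0.442) × 14.7 × e^(−0.328×2.170) = 0.7421 × 14.7 × 0.4908 = 5.354 mg/L.
Minimum DO = C_s − D_c = 9.29 − 5.354 = 3.936 mg/L.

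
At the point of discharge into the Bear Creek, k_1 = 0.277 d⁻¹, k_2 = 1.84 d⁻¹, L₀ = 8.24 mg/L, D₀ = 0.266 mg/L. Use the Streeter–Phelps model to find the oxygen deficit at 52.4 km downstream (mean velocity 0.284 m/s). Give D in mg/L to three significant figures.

Travel time t = x/v = 52.4 km / (0.284 m/s) = 52400 m / 0.284 m/s = 184500 s = 2.135 d.
k_1 L₀/(k_2−k_1) = 0.277×8.24/(1.84−0.277) = 2.282/1.563 = 1.460 mg/L.
e^(−k_1 t) = e^(−0.277×2.135) = 0.5535; e^(−k_2 t) = e^(−1.84×2.135) = 0.01966.
D = 1.460 × (0.5535 − 0.01966) + 0.266 × 0.01966 = 0.7795 + 0.005229 = 0.7848 mg/L.

D ≈ 0.785 mg/L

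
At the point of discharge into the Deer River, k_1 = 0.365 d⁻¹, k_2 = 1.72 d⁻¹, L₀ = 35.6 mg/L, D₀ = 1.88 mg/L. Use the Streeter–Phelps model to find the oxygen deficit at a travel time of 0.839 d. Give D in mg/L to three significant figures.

k_1 L₀/(k_2−k_1) = 0.365×35.6/(1.72−0.365) = 12.99/1.355 = 9.590 mg/L.
e^(−k_1 t) = e^(−0.365×0.8390) = 0.7362; e^(−k_2 t) = e^(−1.72×0.8390) = 0.2362.
D = 9.590 × (0.7362 − 0.2362) + 1.88 × 0.2362 = 4.795 + 0.4441 = 5.239 mg/L.

D ≈ 5.24 mg/L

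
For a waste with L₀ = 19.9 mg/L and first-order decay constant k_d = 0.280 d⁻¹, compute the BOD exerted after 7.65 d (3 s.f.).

y_t = L₀(1 − e^(−k_d t)) = 19.9 × (1 − e^(−0.280×7.65))
= 19.9 × (1 − 0.1174) = 19.9 × 0.8826 = 17.56 mg/L.

y ≈ 17.6 mg/L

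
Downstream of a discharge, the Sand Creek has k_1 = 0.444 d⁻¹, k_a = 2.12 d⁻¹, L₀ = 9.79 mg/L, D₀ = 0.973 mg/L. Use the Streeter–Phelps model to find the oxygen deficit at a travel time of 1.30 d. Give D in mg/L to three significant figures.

D ≈ 1.35 mg/L

k_1 L₀/(k_a−k_1) = 0.444×9.79/(2.12−0.444) = 4.347/1.676 = 2.594 mg/L.
e^(−k_1 t) = e^(−0.444×1.300) = 0.5615; e^(−k_a t) = e^(−2.12×1.300) = 0.06355.
D = 2.594 × (0.5615 − 0.06355) + 0.973 × 0.06355 = 1.291 + 0.06183 = 1.353 mg/L.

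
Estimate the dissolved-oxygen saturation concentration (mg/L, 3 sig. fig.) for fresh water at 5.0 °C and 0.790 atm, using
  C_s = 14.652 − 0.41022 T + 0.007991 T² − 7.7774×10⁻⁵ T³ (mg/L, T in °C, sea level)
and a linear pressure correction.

At sea level: C_s = 14.652 − 0.41022×5.0 + 0.007991×5.0² − 7.7774×10⁻⁵×5.0³ = 12.79 mg/L.
Pressure correction: C_s' = 12.79 × 0.790 = 10.10 mg/L.

C_s ≈ 10.1 mg/L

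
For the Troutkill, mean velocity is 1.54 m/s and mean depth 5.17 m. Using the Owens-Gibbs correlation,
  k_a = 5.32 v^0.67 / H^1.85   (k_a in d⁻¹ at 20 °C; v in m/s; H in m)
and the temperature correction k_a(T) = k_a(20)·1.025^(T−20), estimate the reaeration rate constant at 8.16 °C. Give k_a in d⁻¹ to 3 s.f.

k_a ≈ 0.254 d⁻¹

k_a(20) = 5.32 × 1.54^0.67 / 5.17^1.85 = 5.32 × 1.335 / 20.89 = 0.3401 d⁻¹.
k_a(8.16) = 0.3401 × 1.025^(8.16−20) = 0.3401 × 0.7465 = 0.2539 d⁻¹.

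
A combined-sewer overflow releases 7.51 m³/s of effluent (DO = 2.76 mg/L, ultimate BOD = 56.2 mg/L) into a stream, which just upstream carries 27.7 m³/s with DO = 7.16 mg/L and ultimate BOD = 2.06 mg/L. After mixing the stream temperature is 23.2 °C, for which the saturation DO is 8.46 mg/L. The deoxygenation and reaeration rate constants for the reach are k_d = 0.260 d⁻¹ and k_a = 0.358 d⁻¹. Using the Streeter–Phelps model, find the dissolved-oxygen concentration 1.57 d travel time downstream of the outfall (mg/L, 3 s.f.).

Mixed DO = (27.7×7.16 + 7.51×2.76)/(27.7+7.51) = 219.1/35.21 = 6.222 mg/L.
Mixed L₀ = (27.7×2.06 + 7.51×56.2)/(35.21) = 479.1/35.21 = 13.61 mg/L.
Initial deficit D₀ = C_s − DO₀ = 8.46 − 6.222 = 2.238 mg/L.
D(1.57) = [0.260×13.61/(0.358−0.260)](e^(−0.260×1.57) − e^(−0.358×1.57)) + 2.238 e^(−0.358×1.57)
= 36.10 × (0.6648 − 0.5700) + 2.238 × 0.5700 = 4.699 mg/L.
DO = 8.46 − 4.699 = 3.761 mg/L.

DO ≈ 3.76 mg/L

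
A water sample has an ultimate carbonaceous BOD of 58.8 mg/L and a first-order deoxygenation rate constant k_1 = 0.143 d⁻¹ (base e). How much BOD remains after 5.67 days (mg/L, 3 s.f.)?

L ≈ 26.1 mg/L

L_t = L₀ e^(−k_1 t) = 58.8 × e^(−0.143×5.67) = 58.8 × 0.4445 = 26.14 mg/L.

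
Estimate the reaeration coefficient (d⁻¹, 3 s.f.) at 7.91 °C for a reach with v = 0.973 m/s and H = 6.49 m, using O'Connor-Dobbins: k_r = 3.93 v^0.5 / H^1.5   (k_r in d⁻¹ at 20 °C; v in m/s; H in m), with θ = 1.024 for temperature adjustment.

k_r(20) = 3.93 × 0.973^0.5 / 6.49^1.5 = 3.93 × 0.9864 / 16.53 = 0.2345 d⁻¹.
k_r(7.91) = 0.2345 × 1.024^(7.91−20) = 0.2345 × 0.7507 = 0.1760 d⁻¹.

k_r ≈ 0.176 d⁻¹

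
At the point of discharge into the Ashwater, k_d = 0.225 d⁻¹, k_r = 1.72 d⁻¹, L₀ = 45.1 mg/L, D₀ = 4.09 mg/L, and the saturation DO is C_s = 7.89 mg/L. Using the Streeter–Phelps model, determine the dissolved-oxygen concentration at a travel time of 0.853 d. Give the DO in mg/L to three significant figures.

k_d L₀/(k_r−k_d) = 0.225×45.1/(1.72−0.225) = 10.15/1.495 = 6.788 mg/L.
e^(−k_d t) = e^(−0.225×0.8530) = 0.8254; e^(−k_r t) = e^(−1.72×0.8530) = 0.2306.
D = 6.788 × (0.8254 − 0.2306) + 4.09 × 0.2306 = 4.037 + 0.9431 = 4.980 mg/L.
DO = C_s − D = 7.89 − 4.980 = 2.910 mg/L.

DO ≈ 2.91 mg/L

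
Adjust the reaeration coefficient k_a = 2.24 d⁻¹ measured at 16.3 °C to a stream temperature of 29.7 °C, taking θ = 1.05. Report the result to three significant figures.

k_a(T₂) = k_a(T₁) · θ^(T₂−T₁) = 2.24 × 1.05^(29.7−16.3)
= 2.24 × 1.05^13.4 = 2.24 × 1.923 = 4.307 d⁻¹.

k_a ≈ 4.31 d⁻¹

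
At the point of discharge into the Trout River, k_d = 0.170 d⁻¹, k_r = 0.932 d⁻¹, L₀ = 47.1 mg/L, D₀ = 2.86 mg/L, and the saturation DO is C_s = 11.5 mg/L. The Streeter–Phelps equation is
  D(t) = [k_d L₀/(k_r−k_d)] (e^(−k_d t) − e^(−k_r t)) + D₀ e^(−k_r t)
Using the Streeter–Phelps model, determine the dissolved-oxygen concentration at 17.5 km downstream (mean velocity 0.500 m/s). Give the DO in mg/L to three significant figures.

DO ≈ 6.93 mg/L

Travel time t = x/v = 17.5 km / (0.500 m/s) = 17500 m / 0.500 m/s = 35000 s = 0.4051 d.
k_d L₀/(k_r−k_d) = 0.170×47.1/(0.932−0.170) = 8.007/0.7620 = 10.51 mg/L.
e^(−k_d t) = e^(−0.170×0.4051) = 0.9335; e^(−k_r t) = e^(−0.932×0.4051) = 0.6855.
D = 10.51 × (0.9335 − 0.6855) + 2.86 × 0.6855 = 2.605 + 1.961 = 4.566 mg/L.
DO = C_s − D = 11.5 − 4.566 = 6.934 mg/L.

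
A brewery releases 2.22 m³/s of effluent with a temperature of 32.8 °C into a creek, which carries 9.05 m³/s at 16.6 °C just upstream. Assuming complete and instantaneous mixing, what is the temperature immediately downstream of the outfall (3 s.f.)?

Flow-weighted mixing: C = (Q_r C_r + Q_w C_w)/(Q_r + Q_w)
= (9.05×16.6 + 2.22×32.8)/(9.05 + 2.22) = 223.0/11.27 = 19.79 °C.

19.8 °C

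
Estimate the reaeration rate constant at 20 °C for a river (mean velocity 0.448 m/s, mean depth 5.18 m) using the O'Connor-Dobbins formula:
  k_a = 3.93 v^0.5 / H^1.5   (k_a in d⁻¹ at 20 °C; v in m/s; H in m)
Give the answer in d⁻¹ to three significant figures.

k_a ≈ 0.223 d⁻¹

k_a = 3.93 × 0.448^0.5 / 5.18^1.5 = 3.93 × 0.6693 / 11.79 = 0.2231 d⁻¹.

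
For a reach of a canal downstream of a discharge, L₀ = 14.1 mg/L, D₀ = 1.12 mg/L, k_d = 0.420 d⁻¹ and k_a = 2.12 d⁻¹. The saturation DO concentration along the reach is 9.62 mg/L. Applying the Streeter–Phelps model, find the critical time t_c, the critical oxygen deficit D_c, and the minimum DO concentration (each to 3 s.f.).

At the critical point dD/dt = 0, so k_d L₀ e^(−k_d t) = k_a D. Substituting D(t) from the Streeter–Phelps equation and solving for t gives
t_c = ln[(k_a/k_d)(1 − D₀(k_a−k_d)/(k_d L₀))] / (k_a−k_d).
Here k_a−k_d = 1.700 d⁻¹ and 1 − D₀(k_a−k_d)/(k_d L₀) = 1 − 1.12×1.700/(0.420×14.1) = 0.6785, so
t_c = ln(5.048 × 0.6785) / 1.700 = 1.231 / 1.700 = 0.7241 d.
D_c = (k_d/k_a) L₀ e^(−k_d t_c) = (0.420/2.12) × 14.1 × e^(−0.420×0.7241) = 0.1981 × 14.1 × 0.7378 = 2.061 mg/L.
Minimum DO = C_s − D_c = 9.62 − 2.061 = 7.559 mg/L.

t_c ≈ 0.724 d; D_c ≈ 2.06 mg/L; min DO ≈ 7.56 mg/L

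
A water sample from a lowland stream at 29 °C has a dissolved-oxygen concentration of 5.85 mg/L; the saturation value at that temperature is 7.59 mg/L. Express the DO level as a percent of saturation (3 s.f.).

% saturation = C/C_s × 100 = 5.85/7.59 × 100 = 77.1 %.

77.1 % saturation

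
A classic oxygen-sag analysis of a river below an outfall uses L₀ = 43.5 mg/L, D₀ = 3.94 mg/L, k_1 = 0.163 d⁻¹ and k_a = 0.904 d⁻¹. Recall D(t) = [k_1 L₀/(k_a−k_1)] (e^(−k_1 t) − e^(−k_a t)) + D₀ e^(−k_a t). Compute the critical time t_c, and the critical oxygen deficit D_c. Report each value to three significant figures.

t_c = [1/(k_a−k_1)] ln[(k_a/k_1)(1 − D₀(k_a−k_1)/(k_1 L₀))]
= [1/(0.904−0.163)] ln[(0.904/0.163)(1 − 3.94×0.7410/(0.163×43.5))]
= (1/0.7410) ln[5.546 × 0.5882] = 1.350 × ln(3.262) = 1.350 × 1.182 = 1.596 d.
L(t_c) = L₀ e^(−k_1 t_c) = 43.5 × 0.7710 = 33.54 mg/L, and at the critical point k_a D_c = k_1 L, so D_c = (0.163/0.904) × 33.54 = 6.047 mg/L.

t_c ≈ 1.60 d; D_c ≈ 6.05 mg/L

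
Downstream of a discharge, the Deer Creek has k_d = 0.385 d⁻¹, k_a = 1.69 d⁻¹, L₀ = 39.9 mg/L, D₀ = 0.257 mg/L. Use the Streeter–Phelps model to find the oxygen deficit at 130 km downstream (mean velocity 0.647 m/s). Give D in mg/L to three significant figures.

Travel time t = x/v = 130 km / (0.647 m/s) = 130000 m / 0.647 m/s = 200900 s = 2.326 d.
k_d L₀/(k_a−k_d) = 0.385×39.9/(1.69−0.385) = 15.36/1.305 = 11.77 mg/L.
e^(−k_d t) = e^(−0.385×2.326) = 0.4085; e^(−k_a t) = e^(−1.69×2.326) = 0.01964.
D = 11.77 × (0.4085 − 0.01964) + 0.257 × 0.01964 = 4.577 + 0.005048 = 4.582 mg/L.

D ≈ 4.58 mg/L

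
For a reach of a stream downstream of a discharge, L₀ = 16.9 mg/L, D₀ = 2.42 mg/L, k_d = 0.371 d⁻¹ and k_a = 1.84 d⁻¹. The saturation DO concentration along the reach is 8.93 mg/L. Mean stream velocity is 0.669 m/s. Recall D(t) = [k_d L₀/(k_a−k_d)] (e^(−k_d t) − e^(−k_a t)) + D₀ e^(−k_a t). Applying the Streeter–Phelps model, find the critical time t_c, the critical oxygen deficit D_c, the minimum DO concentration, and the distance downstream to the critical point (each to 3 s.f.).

t_c ≈ 0.520 d; D_c ≈ 2.81 mg/L; min DO ≈ 6.12 mg/L; x_c ≈ 30.1 km

At the critical point dD/dt = 0, so k_d L₀ e^(−k_d t) = k_a D. Substituting D(t) from the Streeter–Phelps equation and solving for t gives
t_c = ln[(k_a/k_d)(1 − D₀(k_a−k_d)/(k_d L₀))] / (k_a−k_d).
Here k_a−k_d = 1.469 d⁻¹ and 1 − D₀(k_a−k_d)/(k_d L₀) = 1 − 2.42×1.469/(0.371×16.9) = 0.4330, so
t_c = ln(4.960 × 0.4330) / 1.469 = 0.7643 / 1.469 = 0.5203 d.
L(t_c) = L₀ e^(−k_d t_c) = 16.9 × 0.8245 = 13.93 mg/L, and at the critical point k_a D_c = k_d L, so D_c = (0.371/1.84) × 13.93 = 2.809 mg/L.
Minimum DO = C_s − D_c = 8.93 − 2.809 = 6.121 mg/L.
x_c = v t_c = 0.669 m/s × 0.5203 d × 86400 s/d = 30070 m ≈ 30.1 km.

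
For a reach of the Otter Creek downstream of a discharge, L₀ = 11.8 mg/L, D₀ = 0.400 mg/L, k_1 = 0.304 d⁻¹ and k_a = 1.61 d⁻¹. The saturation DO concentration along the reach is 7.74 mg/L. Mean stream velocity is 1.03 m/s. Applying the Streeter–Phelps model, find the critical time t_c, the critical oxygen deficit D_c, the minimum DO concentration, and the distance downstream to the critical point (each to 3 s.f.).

t_c = [1/(k_a−k_1)] ln[(k_a/k_1)(1 − D₀(k_a−k_1)/(k_1 L₀))]
= [1/(1.61−0.304)] ln[(1.61/0.304)(1 − 0.400×1.306/(0.304×11.8))]
= (1/1.306) ln[5.296 × 0.8544] = 0.7657 × ln(4.525) = 0.7657 × 1.510 = 1.156 d.
D_c = (k_1/k_a) L₀ e^(−k_1 t_c) = (0.304/1.61) × 11.8 × e^(−0.304×1.156) = 0.1888 × 11.8 × 0.7037 = 1.568 mg/L.
Minimum DO = C_s − D_c = 7.74 − 1.568 = 6.172 mg/L.
x_c = v t_c = 1.03 m/s × 1.156 d × 86400 s/d = 102900 m ≈ 103 km.

t_c ≈ 1.16 d; D_c ≈ 1.57 mg/L; min DO ≈ 6.17 mg/L; x_c ≈ 103 km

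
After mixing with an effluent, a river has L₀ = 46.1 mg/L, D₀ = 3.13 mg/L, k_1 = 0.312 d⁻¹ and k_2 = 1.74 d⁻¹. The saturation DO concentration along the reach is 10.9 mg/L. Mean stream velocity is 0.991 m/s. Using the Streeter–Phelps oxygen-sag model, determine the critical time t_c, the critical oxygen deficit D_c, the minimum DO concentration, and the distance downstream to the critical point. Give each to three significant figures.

t_c ≈ 0.943 d; D_c ≈ 6.16 mg/L; min DO ≈ 4.74 mg/L; x_c ≈ 80.7 km

t_c = [1/(k_2−k_1)] ln[(k_2/k_1)(1 − D₀(k_2−k_1)/(k_1 L₀))]
= [1/(1.74−0.312)] ln[(1.74/0.312)(1 − 3.13×1.428/(0.312×46.1))]
= (1/1.428) ln[5.577 × 0.6892] = 0.7003 × ln(3.844) = 0.7003 × 1.346 = 0.9429 d.
D_c = (k_1/k_2) L₀ e^(−k_1 t_c) = (0.312/1.74) × 46.1 × e^(−0.312×0.9429) = 0.1793 × 46.1 × 0.7451 = 6.159 mg/L.
Minimum DO = C_s − D_c = 10.9 − 6.159 = 4.741 mg/L.
x_c = v t_c = 0.991 m/s × 0.9429 d × 86400 s/d = 80730 m ≈ 80.7 km.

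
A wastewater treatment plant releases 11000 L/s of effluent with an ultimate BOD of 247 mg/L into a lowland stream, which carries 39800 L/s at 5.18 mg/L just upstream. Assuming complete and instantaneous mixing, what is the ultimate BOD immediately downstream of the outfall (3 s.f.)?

57.5 mg/L

Flow-weighted mixing: C = (Q_r C_r + Q_w C_w)/(Q_r + Q_w)
= (39800×5.18 + 11000×247)/(39800 + 11000) = 2.923×10^6/50800 = 57.54 mg/L.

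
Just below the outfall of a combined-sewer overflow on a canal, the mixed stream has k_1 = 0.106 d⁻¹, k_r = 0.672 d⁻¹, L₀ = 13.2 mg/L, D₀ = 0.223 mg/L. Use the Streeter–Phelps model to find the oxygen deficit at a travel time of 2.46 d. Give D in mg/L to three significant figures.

k_1 L₀/(k_r−k_1) = 0.106×13.2/(0.672−0.106) = 1.399/0.5660 = 2.472 mg/L.
e^(−k_1 t) = e^(−0.106×2.460) = 0.7705; e^(−k_r t) = e^(−0.672×2.460) = 0.1915.
D = 2.472 × (0.7705 − 0.1915) + 0.223 × 0.1915 = 1.431 + 0.04269 = 1.474 mg/L.

D ≈ 1.47 mg/L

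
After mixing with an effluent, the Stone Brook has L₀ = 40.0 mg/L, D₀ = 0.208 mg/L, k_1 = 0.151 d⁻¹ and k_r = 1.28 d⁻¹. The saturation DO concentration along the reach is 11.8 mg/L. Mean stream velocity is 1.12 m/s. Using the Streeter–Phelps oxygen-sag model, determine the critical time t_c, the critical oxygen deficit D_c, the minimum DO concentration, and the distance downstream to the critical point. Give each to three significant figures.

t_c ≈ 1.86 d; D_c ≈ 3.56 mg/L; min DO ≈ 8.24 mg/L; x_c ≈ 180 km

t_c = [1/(k_r−k_1)] ln[(k_r/k_1)(1 − D₀(k_r−k_1)/(k_1 L₀))]
= [1/(1.28−0.151)] ln[(1.28/0.151)(1 − 0.208×1.129/(0.151×40.0))]
= (1/1.129) ln[8.477 × 0.9611] = 0.8857 × ln(8.147) = 0.8857 × 2.098 = 1.858 d.
D_c = (k_1/k_r) L₀ e^(−k_1 t_c) = (0.151/1.28) × 40.0 × e^(−0.151×1.858) = 0.1180 × 40.0 × 0.7554 = 3.564 mg/L.
Minimum DO = C_s − D_c = 11.8 − 3.564 = 8.236 mg/L.
x_c = v t_c = 1.12 m/s × 1.858 d × 86400 s/d = 179800 m ≈ 180 km.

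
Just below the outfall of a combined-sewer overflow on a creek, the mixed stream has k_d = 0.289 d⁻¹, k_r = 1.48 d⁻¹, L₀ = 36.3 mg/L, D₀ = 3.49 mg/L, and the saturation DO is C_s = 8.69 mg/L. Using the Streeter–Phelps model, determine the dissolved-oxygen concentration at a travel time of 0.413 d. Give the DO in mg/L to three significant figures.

k_d L₀/(k_r−k_d) = 0.289×36.3/(1.48−0.289) = 10.49/1.191 = 8.808 mg/L.
e^(−k_d t) = e^(−0.289×0.4130) = 0.8875; e^(−k_r t) = e^(−1.48×0.4130) = 0.5427.
D = 8.808 × (0.8875 − 0.5427) + 3.49 × 0.5427 = 3.037 + 1.894 = 4.931 mg/L.
DO = C_s − D = 8.69 − 4.931 = 3.759 mg/L.

DO ≈ 3.76 mg/L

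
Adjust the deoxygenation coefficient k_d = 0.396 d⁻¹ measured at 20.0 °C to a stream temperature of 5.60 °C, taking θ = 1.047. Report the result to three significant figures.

k_d(T₂) = k_d(T₁) · θ^(T₂−T₁) = 0.396 × 1.047^(5.60−20.0)
= 0.396 × 1.047^-14.4 = 0.396 × 0.5161 = 0.2044 d⁻¹.

k_d ≈ 0.204 d⁻¹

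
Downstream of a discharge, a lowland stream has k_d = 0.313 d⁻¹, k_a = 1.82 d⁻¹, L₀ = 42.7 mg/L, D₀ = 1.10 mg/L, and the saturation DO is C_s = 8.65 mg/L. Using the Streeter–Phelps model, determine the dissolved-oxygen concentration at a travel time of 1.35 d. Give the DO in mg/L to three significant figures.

k_d L₀/(k_a−k_d) = 0.313×42.7/(1.82−0.313) = 13.37/1.507 = 8.869 mg/L.
e^(−k_d t) = e^(−0.313×1.350) = 0.6554; e^(−k_a t) = e^(−1.82×1.350) = 0.08569.
D = 8.869 × (0.6554 − 0.08569) + 1.10 × 0.08569 = 5.052 + 0.09426 = 5.147 mg/L.
DO = C_s − D = 8.65 − 5.147 = 3.503 mg/L.

DO ≈ 3.50 mg/L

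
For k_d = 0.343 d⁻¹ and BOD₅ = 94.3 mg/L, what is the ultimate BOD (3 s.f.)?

BOD₅ = L₀(1 − e^(−5k_d)) ⇒ L₀ = BOD₅ / (1 − e^(−5×0.343))
= 94.3 / (1 − 0.1800) = 94.3 / 0.8200 = 115.0 mg/L.

L₀ ≈ 115 mg/L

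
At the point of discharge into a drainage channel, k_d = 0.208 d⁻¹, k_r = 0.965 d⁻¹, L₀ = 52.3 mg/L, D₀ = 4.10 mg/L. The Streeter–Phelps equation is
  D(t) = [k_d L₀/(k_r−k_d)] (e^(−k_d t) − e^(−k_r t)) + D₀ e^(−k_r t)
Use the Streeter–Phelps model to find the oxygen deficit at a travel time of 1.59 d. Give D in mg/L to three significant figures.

D ≈ 8.11 mg/L

k_d L₀/(k_r−k_d) = 0.208×52.3/(0.965−0.208) = 10.88/0.7570 = 14.37 mg/L.
e^(−k_d t) = e^(−0.208×1.590) = 0.7184; e^(−k_r t) = e^(−0.965×1.590) = 0.2156.
D = 14.37 × (0.7184 − 0.2156) + 4.10 × 0.2156 = 7.226 + 0.8839 = 8.110 mg/L.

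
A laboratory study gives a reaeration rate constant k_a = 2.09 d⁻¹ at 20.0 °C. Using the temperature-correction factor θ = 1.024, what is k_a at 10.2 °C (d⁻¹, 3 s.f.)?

k_a ≈ 1.66 d⁻¹

k_a(T₂) = k_a(T₁) · θ^(T₂−T₁) = 2.09 × 1.024^(10.2−20.0)
= 2.09 × 1.024^-9.80 = 2.09 × 0.7926 = 1.657 d⁻¹.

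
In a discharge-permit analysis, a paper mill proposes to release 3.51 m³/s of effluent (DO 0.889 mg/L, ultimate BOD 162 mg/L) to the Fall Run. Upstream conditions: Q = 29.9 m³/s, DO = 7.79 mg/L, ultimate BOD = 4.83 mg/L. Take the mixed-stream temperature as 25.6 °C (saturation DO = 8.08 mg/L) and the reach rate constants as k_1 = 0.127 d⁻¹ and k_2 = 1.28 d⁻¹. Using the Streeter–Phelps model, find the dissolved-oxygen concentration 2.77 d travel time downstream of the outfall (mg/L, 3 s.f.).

Mixed DO = (29.9×7.79 + 3.51×0.889)/(29.9+3.51) = 236.0/33.41 = 7.065 mg/L.
Mixed L₀ = (29.9×4.83 + 3.51×162)/(33.41) = 713.0/33.41 = 21.34 mg/L.
Initial deficit D₀ = C_s − DO₀ = 8.08 − 7.065 = 1.015 mg/L.
D(2.77) = [0.127×21.34/(1.28−0.127)](e^(−0.127×2.77) − e^(−1.28×2.77)) + 1.015 e^(−1.28×2.77)
= 2.351 × (0.7034 − 0.02885) + 1.015 × 0.02885 = 1.615 mg/L.
DO = 8.08 − 1.615 = 6.465 mg/L.

DO ≈ 6.46 mg/L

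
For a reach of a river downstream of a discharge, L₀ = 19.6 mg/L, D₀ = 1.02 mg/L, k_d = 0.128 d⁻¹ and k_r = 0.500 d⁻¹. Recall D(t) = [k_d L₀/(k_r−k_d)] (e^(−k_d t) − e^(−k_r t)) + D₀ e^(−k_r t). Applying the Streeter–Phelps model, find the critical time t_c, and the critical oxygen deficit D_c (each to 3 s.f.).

t_c = [1/(k_r−k_d)] ln[(k_r/k_d)(1 − D₀(k_r−k_d)/(k_d L₀))]
= [1/(0.500−0.128)] ln[(0.500/0.128)(1 − 1.02×0.3720/(0.128×19.6))]
= (1/0.3720) ln[3.906 × 0.8488] = 2.688 × ln(3.315) = 2.688 × 1.199 = 3.222 d.
D_c = (k_d/k_r) L₀ e^(−k_d t_c) = (0.128/0.500) × 19.6 × e^(−0.128×3.222) = 0.2560 × 19.6 × 0.6620 = 3.322 mg/L.

t_c ≈ 3.22 d; D_c ≈ 3.32 mg/L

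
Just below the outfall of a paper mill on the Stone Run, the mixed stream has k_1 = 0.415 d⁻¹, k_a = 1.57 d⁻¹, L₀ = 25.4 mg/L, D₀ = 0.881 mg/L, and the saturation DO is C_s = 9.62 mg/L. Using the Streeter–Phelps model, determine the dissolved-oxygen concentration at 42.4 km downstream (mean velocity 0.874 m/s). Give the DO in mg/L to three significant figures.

Travel time t = x/v = 42.4 km / (0.874 m/s) = 42400 m / 0.874 m/s = 48510 s = 0.5615 d.
k_1 L₀/(k_a−k_1) = 0.415×25.4/(1.57−0.415) = 10.54/1.155 = 9.126 mg/L.
e^(−k_1 t) = e^(−0.415×0.5615) = 0.7921; e^(−k_a t) = e^(−1.57×0.5615) = 0.4141.
D = 9.126 × (0.7921 − 0.4141) + 0.881 × 0.4141 = 3.450 + 0.3649 = 3.815 mg/L.
DO = C_s − D = 9.62 − 3.815 = 5.805 mg/L.

DO ≈ 5.81 mg/L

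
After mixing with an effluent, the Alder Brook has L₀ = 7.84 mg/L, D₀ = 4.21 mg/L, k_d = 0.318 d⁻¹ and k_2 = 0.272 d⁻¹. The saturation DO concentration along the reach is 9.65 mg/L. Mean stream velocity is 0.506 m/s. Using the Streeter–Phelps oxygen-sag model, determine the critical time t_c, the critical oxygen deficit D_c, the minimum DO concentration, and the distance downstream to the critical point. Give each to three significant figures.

With k_2/k_d = 0.8553 and 1 − D₀(k_2−k_d)/(k_d L₀) = 1.078,
t_c = ln(0.8553 × 1.078) / (0.272 − 0.318) = ln(0.9218) / -0.04600 = -0.08144/-0.04600 = 1.770 d.
L(t_c) = L₀ e^(−k_d t_c) = 7.84 × 0.5695 = 4.465 mg/L, and at the critical point k_2 D_c = k_d L, so D_c = (0.318/0.272) × 4.465 = 5.220 mg/L.
Minimum DO = C_s − D_c = 9.65 − 5.220 = 4.430 mg/L.
x_c = v t_c = 0.506 m/s × 1.770 d × 86400 s/d = 77400 m ≈ 77.4 km.

t_c ≈ 1.77 d; D_c ≈ 5.22 mg/L; min DO ≈ 4.43 mg/L; x_c ≈ 77.4 km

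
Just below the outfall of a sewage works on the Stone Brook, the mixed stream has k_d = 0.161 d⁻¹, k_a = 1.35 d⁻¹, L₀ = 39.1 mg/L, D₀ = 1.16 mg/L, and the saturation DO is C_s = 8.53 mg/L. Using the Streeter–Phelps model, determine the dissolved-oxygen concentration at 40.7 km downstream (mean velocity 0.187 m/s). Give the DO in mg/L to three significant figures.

Travel time t = x/v = 40.7 km / (0.187 m/s) = 40700 m / 0.187 m/s = 217600 s = 2.519 d.
k_d L₀/(k_a−k_d) = 0.161×39.1/(1.35−0.161) = 6.295/1.189 = 5.294 mg/L.
e^(−k_d t) = e^(−0.161×2.519) = 0.6666; e^(−k_a t) = e^(−1.35×2.519) = 0.03335.
D = 5.294 × (0.6666 − 0.03335) + 1.16 × 0.03335 = 3.353 + 0.03868 = 3.391 mg/L.
DO = C_s − D = 8.53 − 3.391 = 5.139 mg/L.

DO ≈ 5.14 mg/L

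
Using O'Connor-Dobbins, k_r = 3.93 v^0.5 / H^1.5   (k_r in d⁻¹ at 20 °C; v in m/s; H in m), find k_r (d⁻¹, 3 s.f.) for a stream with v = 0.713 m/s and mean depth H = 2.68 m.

k_r = 3.93 × 0.713^0.5 / 2.68^1.5 = 3.93 × 0.8444 / 4.387 = 0.7564 d⁻¹.

k_r ≈ 0.756 d⁻¹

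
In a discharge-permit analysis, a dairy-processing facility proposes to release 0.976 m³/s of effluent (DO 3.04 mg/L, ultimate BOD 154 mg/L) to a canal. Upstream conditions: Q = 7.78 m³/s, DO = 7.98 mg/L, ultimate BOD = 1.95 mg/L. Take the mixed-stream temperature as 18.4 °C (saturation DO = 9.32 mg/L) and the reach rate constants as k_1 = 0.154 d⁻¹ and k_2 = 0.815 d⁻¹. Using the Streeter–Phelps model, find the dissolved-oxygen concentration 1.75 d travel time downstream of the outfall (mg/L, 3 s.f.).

Mixed DO = (7.78×7.98 + 0.976×3.04)/(7.78+0.976) = 65.05/8.756 = 7.429 mg/L.
Mixed L₀ = (7.78×1.95 + 0.976×154)/(8.756) = 165.5/8.756 = 18.90 mg/L.
Initial deficit D₀ = C_s − DO₀ = 9.32 − 7.429 = 1.891 mg/L.
D(1.75) = [0.154×18.90/(0.815−0.154)](e^(−0.154×1.75) − e^(−0.815×1.75)) + 1.891 e^(−0.815×1.75)
= 4.403 × (0.7638 − 0.2402) + 1.891 × 0.2402 = 2.759 mg/L.
DO = 9.32 − 2.759 = 6.561 mg/L.

DO ≈ 6.56 mg/L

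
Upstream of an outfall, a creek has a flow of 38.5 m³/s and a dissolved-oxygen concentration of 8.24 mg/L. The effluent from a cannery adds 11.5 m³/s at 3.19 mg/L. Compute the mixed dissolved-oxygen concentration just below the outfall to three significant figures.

7.08 mg/L

Flow-weighted mixing: C = (Q_r C_r + Q_w C_w)/(Q_r + Q_w)
= (38.5×8.24 + 11.5×3.19)/(38.5 + 11.5) = 353.9/50.00 = 7.079 mg/L.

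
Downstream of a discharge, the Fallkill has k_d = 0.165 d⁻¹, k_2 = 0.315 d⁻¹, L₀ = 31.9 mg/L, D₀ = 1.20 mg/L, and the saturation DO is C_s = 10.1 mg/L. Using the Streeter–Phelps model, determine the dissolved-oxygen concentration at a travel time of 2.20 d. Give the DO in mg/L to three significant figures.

k_d L₀/(k_2−k_d) = 0.165×31.9/(0.315−0.165) = 5.263/0.1500 = 35.09 mg/L.
e^(−k_d t) = e^(−0.165×2.200) = 0.6956; e^(−k_2 t) = e^(−0.315×2.200) = 0.5001.
D = 35.09 × (0.6956 − 0.5001) + 1.20 × 0.5001 = 6.861 + 0.6001 = 7.461 mg/L.
DO = C_s − D = 10.1 − 7.461 = 2.639 mg/L.

DO ≈ 2.64 mg/L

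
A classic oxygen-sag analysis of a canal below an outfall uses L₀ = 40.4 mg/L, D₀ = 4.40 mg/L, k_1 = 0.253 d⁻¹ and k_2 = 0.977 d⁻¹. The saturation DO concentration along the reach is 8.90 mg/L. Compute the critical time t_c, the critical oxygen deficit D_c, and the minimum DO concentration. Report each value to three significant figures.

t_c ≈ 1.35 d; D_c ≈ 7.43 mg/L; min DO ≈ 1.47 mg/L

t_c = [1/(k_2−k_1)] ln[(k_2/k_1)(1 − D₀(k_2−k_1)/(k_1 L₀))]
= [1/(0.977−0.253)] ln[(0.977/0.253)(1 − 4.40×0.7240/(0.253×40.4))]
= (1/0.7240) ln[3.862 × 0.6883] = 1.381 × ln(2.658) = 1.381 × 0.9776 = 1.350 d.
L(t_c) = L₀ e^(−k_1 t_c) = 40.4 × 0.7106 = 28.71 mg/L, and at the critical point k_2 D_c = k_1 L, so D_c = (0.253/0.977) × 28.71 = 7.434 mg/L.
Minimum DO = C_s − D_c = 8.90 − 7.434 = 1.466 mg/L.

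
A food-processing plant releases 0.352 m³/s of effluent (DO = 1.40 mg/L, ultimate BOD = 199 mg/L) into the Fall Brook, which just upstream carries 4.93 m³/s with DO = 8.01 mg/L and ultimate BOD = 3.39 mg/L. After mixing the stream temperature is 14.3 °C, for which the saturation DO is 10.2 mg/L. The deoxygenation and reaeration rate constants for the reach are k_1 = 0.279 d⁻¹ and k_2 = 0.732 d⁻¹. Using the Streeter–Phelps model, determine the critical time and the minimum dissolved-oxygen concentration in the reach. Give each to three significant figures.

t_c ≈ 1.46 d; minimum DO ≈ 6.04 mg/L

Mixed DO = (4.93×8.01 + 0.352×1.40)/(4.93+0.352) = 39.98/5.282 = 7.570 mg/L.
Mixed L₀ = (4.93×3.39 + 0.352×199)/(5.282) = 86.76/5.282 = 16.43 mg/L.
Initial deficit D₀ = C_s − DO₀ = 10.2 − 7.570 = 2.630 mg/L.
t_c = (1/0.4530) ln[(0.732/0.279)(1 − 2.630×0.4530/(0.279×16.43))] = 2.208 × ln(1.941) = 1.465 d.
D_c = (0.279/0.732) × 16.43 × e^(−0.279×1.465) = 0.3811 × 16.43 × 0.6646 = 4.161 mg/L.
Minimum DO = 10.2 − 4.161 = 6.039 mg/L.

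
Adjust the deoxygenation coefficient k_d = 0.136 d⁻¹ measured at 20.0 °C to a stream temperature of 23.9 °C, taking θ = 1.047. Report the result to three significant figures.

k_d(T₂) = k_d(T₁) · θ^(T₂−T₁) = 0.136 × 1.047^(23.9−20.0)
= 0.136 × 1.047^3.90 = 0.136 × 1.196 = 0.1627 d⁻¹.

k_d ≈ 0.163 d⁻¹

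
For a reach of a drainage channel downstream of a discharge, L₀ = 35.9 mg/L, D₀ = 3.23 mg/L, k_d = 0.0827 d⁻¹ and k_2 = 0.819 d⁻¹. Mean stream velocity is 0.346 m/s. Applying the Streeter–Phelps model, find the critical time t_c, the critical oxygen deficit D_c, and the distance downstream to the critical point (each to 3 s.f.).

t_c = [1/(k_2−k_d)] ln[(k_2/k_d)(1 − D₀(k_2−k_d)/(k_d L₀))]
= [1/(0.819−0.0827)] ln[(0.819/0.0827)(1 − 3.23×0.7363/(0.0827×35.9))]
= (1/0.7363) ln[9.903 × 0.1990] = 1.358 × ln(1.970) = 1.358 × 0.6782 = 0.9211 d.
L(t_c) = L₀ e^(−k_d t_c) = 35.9 × 0.9267 = 33.27 mg/L, and at the critical point k_2 D_c = k_d L, so D_c = (0.0827/0.819) × 33.27 = 3.359 mg/L.
x_c = v t_c = 0.346 m/s × 0.9211 d × 86400 s/d = 27530 m ≈ 27.5 km.

t_c ≈ 0.921 d; D_c ≈ 3.36 mg/L; x_c ≈ 27.5 km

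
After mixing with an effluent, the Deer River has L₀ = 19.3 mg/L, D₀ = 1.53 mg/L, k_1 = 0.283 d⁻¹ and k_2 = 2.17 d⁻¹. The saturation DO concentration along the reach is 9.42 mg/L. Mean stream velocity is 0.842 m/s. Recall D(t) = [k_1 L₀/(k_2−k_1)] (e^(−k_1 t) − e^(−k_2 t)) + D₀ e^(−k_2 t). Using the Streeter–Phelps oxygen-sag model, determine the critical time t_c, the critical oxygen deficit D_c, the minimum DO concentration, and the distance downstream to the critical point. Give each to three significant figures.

t_c ≈ 0.681 d; D_c ≈ 2.08 mg/L; min DO ≈ 7.34 mg/L; x_c ≈ 49.5 km

t_c = [1/(k_2−k_1)] ln[(k_2/k_1)(1 − D₀(k_2−k_1)/(k_1 L₀))]
= [1/(2.17−0.283)] ln[(2.17/0.283)(1 − 1.53×1.887/(0.283×19.3))]
= (1/1.887) ln[7.668 × 0.4714] = 0.5299 × ln(3.615) = 0.5299 × 1.285 = 0.6810 d.
D_c = (k_1/k_2) L₀ e^(−k_1 t_c) = (0.283/2.17) × 19.3 × e^(−0.283×0.6810) = 0.1304 × 19.3 × 0.8247 = 2.076 mg/L.
Minimum DO = C_s − D_c = 9.42 − 2.076 = 7.344 mg/L.
x_c = v t_c = 0.842 m/s × 0.6810 d × 86400 s/d = 49540 m ≈ 49.5 km.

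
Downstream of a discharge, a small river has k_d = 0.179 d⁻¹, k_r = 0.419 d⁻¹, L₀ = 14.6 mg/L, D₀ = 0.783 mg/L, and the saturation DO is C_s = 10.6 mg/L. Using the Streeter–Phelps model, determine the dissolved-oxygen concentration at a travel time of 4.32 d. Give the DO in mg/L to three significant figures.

DO ≈ 7.23 mg/L

k_d L₀/(k_r−k_d) = 0.179×14.6/(0.419−0.179) = 2.613/0.2400 = 10.89 mg/L.
e^(−k_d t) = e^(−0.179×4.320) = 0.4615; e^(−k_r t) = e^(−0.419×4.320) = 0.1636.
D = 10.89 × (0.4615 − 0.1636) + 0.783 × 0.1636 = 3.243 + 0.1281 = 3.372 mg/L.
DO = C_s − D = 10.6 − 3.372 = 7.228 mg/L.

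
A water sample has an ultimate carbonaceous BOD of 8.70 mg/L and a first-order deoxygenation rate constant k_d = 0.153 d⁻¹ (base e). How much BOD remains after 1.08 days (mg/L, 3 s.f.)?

L_t = L₀ e^(−k_d t) = 8.70 × e^(−0.153×1.08) = 8.70 × 0.8477 = 7.375 mg/L.

L ≈ 7.37 mg/L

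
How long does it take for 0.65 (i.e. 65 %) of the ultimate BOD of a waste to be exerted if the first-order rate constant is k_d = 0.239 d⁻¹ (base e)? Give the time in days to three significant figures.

y/L₀ = 1 − e^(−k_d t) = 0.65 ⇒ e^(−k_d t) = 0.350
t = −ln(0.350) / 0.239 = 1.050 / 0.239 = 4.393 d.

t ≈ 4.39 d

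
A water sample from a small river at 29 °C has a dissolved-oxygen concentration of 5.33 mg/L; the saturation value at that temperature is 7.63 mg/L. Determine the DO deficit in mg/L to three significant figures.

D = C_s − C = 7.63 − 5.33 = 2.30 mg/L.

D ≈ 2.30 mg/L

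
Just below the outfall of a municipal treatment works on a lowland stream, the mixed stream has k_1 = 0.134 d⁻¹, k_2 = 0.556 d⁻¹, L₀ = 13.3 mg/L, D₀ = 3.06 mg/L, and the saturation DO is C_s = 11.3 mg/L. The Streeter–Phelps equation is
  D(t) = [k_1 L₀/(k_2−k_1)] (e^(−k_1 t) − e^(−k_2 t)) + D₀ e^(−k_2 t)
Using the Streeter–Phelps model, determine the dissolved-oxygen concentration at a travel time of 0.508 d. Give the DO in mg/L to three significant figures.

k_1 L₀/(k_2−k_1) = 0.134×13.3/(0.556−0.134) = 1.782/0.4220 = 4.223 mg/L.
e^(−k_1 t) = e^(−0.134×0.5080) = 0.9342; e^(−k_2 t) = e^(−0.556×0.5080) = 0.7539.
D = 4.223 × (0.9342 − 0.7539) + 3.06 × 0.7539 = 0.7613 + 2.307 = 3.068 mg/L.
DO = C_s − D = 11.3 − 3.068 = 8.232 mg/L.

DO ≈ 8.23 mg/L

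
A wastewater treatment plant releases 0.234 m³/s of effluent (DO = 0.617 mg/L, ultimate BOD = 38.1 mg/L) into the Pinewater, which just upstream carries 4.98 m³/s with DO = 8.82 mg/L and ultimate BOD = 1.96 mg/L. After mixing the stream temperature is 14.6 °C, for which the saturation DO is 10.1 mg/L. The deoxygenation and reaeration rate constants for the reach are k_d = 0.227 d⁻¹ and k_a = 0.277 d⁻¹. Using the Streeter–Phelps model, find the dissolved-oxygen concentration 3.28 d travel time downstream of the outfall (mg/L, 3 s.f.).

Mixed DO = (4.98×8.82 + 0.234×0.617)/(4.98+0.234) = 44.07/5.214 = 8.452 mg/L.
Mixed L₀ = (4.98×1.96 + 0.234×38.1)/(5.214) = 18.68/5.214 = 3.582 mg/L.
Initial deficit D₀ = C_s − DO₀ = 10.1 − 8.452 = 1.648 mg/L.
D(3.28) = [0.227×3.582/(0.277−0.227)](e^(−0.227×3.28) − e^(−0.277×3.28)) + 1.648 e^(−0.277×3.28)
= 16.26 × (0.4749 − 0.4031) + 1.648 × 0.4031 = 1.833 mg/L.
DO = 10.1 − 1.833 = 8.267 mg/L.

DO ≈ 8.27 mg/L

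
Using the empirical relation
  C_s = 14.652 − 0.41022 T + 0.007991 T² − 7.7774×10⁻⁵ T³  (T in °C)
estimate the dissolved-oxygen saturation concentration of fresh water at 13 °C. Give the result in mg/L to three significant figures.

C_s = 14.652 − 0.41022×13 + 0.007991×13² − 7.7774×10⁻⁵×13³ = 10.50 mg/L.

C_s ≈ 10.5 mg/L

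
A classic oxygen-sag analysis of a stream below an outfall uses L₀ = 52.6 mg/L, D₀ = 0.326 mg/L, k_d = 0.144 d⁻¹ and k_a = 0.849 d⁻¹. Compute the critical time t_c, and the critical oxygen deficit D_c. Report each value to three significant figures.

t_c ≈ 2.47 d; D_c ≈ 6.25 mg/L

With k_a/k_d = 5.896 and 1 − D₀(k_a−k_d)/(k_d L₀) = 0.9697,
t_c = ln(5.896 × 0.9697) / (0.849 − 0.144) = ln(5.717) / 0.7050 = 1.743/0.7050 = 2.473 d.
D_c = (k_d/k_a) L₀ e^(−k_d t_c) = (0.144/0.849) × 52.6 × e^(−0.144×2.473) = 0.1696 × 52.6 × 0.7004 = 6.249 mg/L.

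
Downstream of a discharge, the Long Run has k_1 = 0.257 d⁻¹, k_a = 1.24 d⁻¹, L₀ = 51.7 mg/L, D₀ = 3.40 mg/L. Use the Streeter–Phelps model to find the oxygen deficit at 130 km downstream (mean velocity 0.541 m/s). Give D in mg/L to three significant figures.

D ≈ 6.29 mg/L

Travel time t = x/v = 130 km / (0.541 m/s) = 130000 m / 0.541 m/s = 240300 s = 2.781 d.
k_1 L₀/(k_a−k_1) = 0.257×51.7/(1.24−0.257) = 13.29/0.9830 = 13.52 mg/L.
e^(−k_1 t) = e^(−0.257×2.781) = 0.4893; e^(−k_a t) = e^(−1.24×2.781) = 0.03179.
D = 13.52 × (0.4893 − 0.03179) + 3.40 × 0.03179 = 6.184 + 0.1081 = 6.292 mg/L.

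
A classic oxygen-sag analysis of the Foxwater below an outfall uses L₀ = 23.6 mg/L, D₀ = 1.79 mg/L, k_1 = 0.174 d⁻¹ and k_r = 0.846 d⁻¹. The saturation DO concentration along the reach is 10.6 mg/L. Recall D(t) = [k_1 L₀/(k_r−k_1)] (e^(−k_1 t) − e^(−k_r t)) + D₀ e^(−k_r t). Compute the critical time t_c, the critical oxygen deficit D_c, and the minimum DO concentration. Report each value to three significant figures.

t_c = [1/(k_r−k_1)] ln[(k_r/k_1)(1 − D₀(k_r−k_1)/(k_1 L₀))]
= [1/(0.846−0.174)] ln[(0.846/0.174)(1 − 1.79×0.6720/(0.174×23.6))]
= (1/0.6720) ln[4.862 × 0.7071] = 1.488 × ln(3.438) = 1.488 × 1.235 = 1.838 d.
L(t_c) = L₀ e^(−k_1 t_c) = 23.6 × 0.7263 = 17.14 mg/L, and at the critical point k_r D_c = k_1 L, so D_c = (0.174/0.846) × 17.14 = 3.526 mg/L.
Minimum DO = C_s − D_c = 10.6 − 3.526 = 7.074 mg/L.

t_c ≈ 1.84 d; D_c ≈ 3.53 mg/L; min DO ≈ 7.07 mg/L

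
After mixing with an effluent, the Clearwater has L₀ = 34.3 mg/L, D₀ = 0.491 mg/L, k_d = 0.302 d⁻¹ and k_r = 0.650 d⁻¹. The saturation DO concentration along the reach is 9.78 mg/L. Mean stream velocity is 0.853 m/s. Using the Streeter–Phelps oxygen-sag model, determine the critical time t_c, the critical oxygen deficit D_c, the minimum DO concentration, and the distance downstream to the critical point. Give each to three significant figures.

t_c ≈ 2.15 d; D_c ≈ 8.31 mg/L; min DO ≈ 1.47 mg/L; x_c ≈ 159 km

t_c = [1/(k_r−k_d)] ln[(k_r/k_d)(1 − D₀(k_r−k_d)/(k_d L₀))]
= [1/(0.650−0.302)] ln[(0.650/0.302)(1 − 0.491×0.3480/(0.302×34.3))]
= (1/0.3480) ln[2.152 × 0.9835] = 2.874 × ln(2.117) = 2.874 × 0.7499 = 2.155 d.
L(t_c) = L₀ e^(−k_d t_c) = 34.3 × 0.5216 = 17.89 mg/L, and at the critical point k_r D_c = k_d L, so D_c = (0.302/0.650) × 17.89 = 8.313 mg/L.
Minimum DO = C_s − D_c = 9.78 − 8.313 = 1.467 mg/L.
x_c = v t_c = 0.853 m/s × 2.155 d × 86400 s/d = 158800 m ≈ 159 km.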